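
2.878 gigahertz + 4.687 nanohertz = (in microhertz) 2.878e+15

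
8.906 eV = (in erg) 1.427e-11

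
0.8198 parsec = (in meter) 2.53e+16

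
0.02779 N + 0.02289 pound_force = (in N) 0.1296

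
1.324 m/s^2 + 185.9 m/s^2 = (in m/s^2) 187.2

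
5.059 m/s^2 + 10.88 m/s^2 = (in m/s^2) 15.94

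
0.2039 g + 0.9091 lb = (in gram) 412.6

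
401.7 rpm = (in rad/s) 42.07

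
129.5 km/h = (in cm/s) 3597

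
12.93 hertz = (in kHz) 0.01293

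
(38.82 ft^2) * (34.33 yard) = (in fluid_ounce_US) 3.828e+06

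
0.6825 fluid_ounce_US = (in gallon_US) 0.005332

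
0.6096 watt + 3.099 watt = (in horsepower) 0.004973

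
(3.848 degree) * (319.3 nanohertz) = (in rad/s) 2.144e-08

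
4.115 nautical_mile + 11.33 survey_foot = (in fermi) 7.624e+18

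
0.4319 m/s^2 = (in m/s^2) 0.4319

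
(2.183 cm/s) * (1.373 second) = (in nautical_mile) 1.618e-05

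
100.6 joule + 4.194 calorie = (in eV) 7.374e+20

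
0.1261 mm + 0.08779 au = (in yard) 1.436e+10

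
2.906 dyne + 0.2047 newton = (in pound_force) 0.04602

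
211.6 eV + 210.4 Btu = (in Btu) 210.4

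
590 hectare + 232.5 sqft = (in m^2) 5.9e+06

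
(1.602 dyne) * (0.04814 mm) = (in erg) 0.007712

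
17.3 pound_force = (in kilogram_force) 7.847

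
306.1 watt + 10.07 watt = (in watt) 316.2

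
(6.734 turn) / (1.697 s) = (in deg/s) 1429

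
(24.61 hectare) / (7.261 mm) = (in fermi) 3.389e+22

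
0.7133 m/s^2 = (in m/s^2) 0.7133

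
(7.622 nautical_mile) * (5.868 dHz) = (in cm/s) 8.283e+05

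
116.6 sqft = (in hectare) 0.001083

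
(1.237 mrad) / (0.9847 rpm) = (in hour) 3.332e-06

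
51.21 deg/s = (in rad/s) 0.8938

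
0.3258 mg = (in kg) 3.258e-07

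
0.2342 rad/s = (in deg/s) 13.42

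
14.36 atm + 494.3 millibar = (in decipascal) 1.504e+07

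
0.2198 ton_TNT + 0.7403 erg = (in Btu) 8.717e+05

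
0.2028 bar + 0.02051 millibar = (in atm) 0.2002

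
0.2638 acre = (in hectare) 0.1068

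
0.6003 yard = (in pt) 1556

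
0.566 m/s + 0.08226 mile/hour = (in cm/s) 60.28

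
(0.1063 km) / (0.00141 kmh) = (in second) 2.714e+05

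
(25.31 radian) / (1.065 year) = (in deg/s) 4.318e-05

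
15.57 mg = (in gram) 0.01557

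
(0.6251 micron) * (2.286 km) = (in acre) 3.531e-07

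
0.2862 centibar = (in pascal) 286.2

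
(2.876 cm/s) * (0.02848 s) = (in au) 5.475e-15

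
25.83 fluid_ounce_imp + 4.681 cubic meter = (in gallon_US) 1237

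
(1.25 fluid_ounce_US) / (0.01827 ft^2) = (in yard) 0.02382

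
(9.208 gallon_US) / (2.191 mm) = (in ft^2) 171.2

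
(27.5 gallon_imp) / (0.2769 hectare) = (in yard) 4.938e-05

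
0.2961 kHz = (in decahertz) 29.61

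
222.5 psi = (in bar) 15.34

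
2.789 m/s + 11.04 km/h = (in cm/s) 585.6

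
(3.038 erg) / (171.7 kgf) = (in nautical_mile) 9.742e-14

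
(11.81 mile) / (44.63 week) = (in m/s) 0.0007041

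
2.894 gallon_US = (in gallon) 2.894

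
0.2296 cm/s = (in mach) 6.743e-06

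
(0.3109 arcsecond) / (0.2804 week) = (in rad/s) 8.888e-12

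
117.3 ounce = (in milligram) 3.325e+06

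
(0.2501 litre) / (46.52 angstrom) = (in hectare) 5.376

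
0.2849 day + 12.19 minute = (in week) 0.04191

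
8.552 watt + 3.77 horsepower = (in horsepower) 3.781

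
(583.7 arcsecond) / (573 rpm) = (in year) 1.495e-12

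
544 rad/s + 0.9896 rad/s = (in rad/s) 545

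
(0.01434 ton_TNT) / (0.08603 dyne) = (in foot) 2.288e+14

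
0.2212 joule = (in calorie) 0.05287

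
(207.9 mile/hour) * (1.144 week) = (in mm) 6.43e+10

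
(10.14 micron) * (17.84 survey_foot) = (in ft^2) 0.0005935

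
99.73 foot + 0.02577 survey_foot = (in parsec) 9.854e-16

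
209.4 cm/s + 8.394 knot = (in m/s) 6.412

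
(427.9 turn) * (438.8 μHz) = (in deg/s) 67.59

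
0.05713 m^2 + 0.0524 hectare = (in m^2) 524.1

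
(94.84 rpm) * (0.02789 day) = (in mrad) 2.393e+07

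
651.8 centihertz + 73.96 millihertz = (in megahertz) 6.592e-06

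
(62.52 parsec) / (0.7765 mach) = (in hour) 2.027e+12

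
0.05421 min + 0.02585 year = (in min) 1.359e+04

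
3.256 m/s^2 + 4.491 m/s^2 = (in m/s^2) 7.747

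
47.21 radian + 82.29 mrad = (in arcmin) 1.626e+05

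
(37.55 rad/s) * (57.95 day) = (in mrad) 1.88e+11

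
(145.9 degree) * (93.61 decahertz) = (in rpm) 2.276e+04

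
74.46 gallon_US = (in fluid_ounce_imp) 9920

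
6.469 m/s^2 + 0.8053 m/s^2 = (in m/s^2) 7.274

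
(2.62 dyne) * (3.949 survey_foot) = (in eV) 1.968e+14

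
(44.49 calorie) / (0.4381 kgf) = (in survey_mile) 0.02692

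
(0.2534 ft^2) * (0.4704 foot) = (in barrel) 0.02123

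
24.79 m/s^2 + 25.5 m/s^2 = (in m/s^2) 50.29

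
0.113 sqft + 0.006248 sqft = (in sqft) 0.1192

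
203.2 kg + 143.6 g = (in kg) 203.3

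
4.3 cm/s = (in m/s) 0.043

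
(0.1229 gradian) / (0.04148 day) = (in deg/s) 3.086e-05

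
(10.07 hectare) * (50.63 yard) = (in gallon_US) 1.232e+09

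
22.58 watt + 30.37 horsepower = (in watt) 2.267e+04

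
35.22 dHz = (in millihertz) 3522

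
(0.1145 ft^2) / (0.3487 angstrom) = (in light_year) 3.224e-08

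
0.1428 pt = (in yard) 5.509e-05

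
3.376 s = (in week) 5.582e-06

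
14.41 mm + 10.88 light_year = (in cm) 1.029e+19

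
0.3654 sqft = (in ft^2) 0.3654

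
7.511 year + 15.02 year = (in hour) 1.974e+05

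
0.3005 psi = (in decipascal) 2.072e+04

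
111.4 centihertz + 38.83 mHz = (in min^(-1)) 69.17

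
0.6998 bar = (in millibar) 699.8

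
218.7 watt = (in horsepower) 0.2933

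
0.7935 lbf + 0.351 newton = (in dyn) 3.881e+05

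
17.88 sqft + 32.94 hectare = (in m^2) 3.294e+05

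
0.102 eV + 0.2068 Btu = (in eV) 1.362e+21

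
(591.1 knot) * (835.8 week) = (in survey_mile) 9.551e+07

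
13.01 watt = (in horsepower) 0.01745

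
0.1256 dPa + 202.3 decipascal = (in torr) 0.1518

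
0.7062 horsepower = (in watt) 526.6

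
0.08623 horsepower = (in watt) 64.3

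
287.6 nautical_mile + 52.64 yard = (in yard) 5.825e+05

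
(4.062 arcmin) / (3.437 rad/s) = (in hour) 9.55e-08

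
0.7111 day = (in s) 6.144e+04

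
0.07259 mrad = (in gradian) 0.004621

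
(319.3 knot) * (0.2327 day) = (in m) 3.303e+06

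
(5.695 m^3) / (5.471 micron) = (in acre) 257.2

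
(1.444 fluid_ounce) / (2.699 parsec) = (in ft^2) 5.519e-21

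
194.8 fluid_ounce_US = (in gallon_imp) 1.267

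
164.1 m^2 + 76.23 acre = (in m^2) 3.087e+05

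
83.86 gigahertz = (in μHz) 8.386e+16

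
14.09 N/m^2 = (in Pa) 14.09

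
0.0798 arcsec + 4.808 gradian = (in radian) 0.07552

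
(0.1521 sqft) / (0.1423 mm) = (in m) 99.3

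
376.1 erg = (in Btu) 3.565e-08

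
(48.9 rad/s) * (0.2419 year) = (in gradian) 2.375e+10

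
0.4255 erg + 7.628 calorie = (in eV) 1.992e+20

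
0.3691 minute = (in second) 22.15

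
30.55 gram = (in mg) 3.055e+04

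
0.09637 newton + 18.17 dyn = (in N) 0.09655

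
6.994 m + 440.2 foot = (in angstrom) 1.412e+12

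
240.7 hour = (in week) 1.433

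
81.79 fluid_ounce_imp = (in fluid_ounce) 78.58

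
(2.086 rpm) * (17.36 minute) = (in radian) 227.5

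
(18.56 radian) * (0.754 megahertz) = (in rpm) 1.336e+08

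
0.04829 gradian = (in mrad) 0.7585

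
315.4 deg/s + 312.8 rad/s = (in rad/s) 318.3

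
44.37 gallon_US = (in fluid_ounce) 5679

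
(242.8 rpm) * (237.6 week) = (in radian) 3.654e+09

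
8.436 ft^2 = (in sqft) 8.436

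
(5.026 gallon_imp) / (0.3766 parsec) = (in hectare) 1.966e-22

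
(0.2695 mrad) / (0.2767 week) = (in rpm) 1.538e-08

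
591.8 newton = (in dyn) 5.918e+07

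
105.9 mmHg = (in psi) 2.048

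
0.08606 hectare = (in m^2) 860.6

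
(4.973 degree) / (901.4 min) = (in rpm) 1.532e-05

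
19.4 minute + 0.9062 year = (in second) 2.858e+07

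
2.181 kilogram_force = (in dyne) 2.139e+06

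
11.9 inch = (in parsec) 9.796e-18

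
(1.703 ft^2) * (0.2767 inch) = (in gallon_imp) 0.2446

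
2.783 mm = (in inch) 0.1096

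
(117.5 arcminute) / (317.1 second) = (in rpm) 0.001029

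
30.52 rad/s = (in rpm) 291.4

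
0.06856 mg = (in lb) 1.511e-07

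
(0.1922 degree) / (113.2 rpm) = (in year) 8.973e-12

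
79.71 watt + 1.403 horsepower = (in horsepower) 1.51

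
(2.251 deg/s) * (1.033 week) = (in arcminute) 8.438e+07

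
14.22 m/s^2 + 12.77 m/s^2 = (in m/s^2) 26.99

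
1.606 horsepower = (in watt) 1198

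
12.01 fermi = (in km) 1.201e-17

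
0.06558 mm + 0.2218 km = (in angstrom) 2.218e+12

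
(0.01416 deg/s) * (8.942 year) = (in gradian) 4.437e+06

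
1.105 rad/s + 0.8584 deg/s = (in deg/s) 64.17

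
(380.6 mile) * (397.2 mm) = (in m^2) 2.433e+05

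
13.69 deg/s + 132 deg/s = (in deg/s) 145.7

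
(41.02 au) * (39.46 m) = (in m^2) 2.421e+14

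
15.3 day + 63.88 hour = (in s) 1.552e+06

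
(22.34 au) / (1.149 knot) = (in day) 6.544e+07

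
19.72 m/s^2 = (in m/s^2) 19.72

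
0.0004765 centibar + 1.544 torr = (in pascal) 206.3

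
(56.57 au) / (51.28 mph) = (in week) 6.104e+05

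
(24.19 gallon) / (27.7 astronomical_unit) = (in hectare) 2.21e-18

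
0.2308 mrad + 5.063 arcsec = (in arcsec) 52.67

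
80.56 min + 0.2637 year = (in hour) 2311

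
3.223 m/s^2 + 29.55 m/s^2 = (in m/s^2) 32.77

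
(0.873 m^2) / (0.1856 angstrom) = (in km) 4.704e+07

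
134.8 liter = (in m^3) 0.1348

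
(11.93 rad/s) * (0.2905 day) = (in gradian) 1.906e+07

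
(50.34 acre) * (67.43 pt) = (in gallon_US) 1.28e+06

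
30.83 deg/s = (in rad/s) 0.5381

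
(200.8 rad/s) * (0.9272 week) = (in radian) 1.126e+08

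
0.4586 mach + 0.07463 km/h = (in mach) 0.4587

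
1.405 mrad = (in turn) 0.0002236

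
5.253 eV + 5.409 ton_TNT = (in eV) 1.413e+29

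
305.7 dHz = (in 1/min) 1834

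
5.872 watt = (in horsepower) 0.007874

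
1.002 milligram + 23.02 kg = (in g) 2.302e+04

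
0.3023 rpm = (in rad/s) 0.03166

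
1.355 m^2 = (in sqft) 14.59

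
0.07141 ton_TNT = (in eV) 1.865e+27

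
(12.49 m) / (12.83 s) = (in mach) 0.002859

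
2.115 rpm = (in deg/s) 12.69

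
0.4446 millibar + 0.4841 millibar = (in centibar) 0.09287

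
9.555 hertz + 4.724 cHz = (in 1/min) 576.1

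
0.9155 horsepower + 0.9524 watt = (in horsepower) 0.9168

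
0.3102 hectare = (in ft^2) 3.339e+04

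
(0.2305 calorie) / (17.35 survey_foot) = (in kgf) 0.0186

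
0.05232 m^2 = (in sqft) 0.5632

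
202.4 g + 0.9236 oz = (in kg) 0.2286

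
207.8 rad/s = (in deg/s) 1.191e+04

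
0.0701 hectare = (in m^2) 701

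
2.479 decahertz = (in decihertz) 247.9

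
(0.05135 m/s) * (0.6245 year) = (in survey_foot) 3.318e+06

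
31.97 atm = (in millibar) 3.239e+04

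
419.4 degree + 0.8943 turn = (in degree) 741.3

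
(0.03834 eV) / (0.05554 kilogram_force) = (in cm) 1.128e-18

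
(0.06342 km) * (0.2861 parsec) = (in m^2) 5.599e+17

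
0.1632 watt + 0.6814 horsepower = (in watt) 508.3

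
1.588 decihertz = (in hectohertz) 0.001588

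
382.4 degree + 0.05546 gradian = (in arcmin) 2.295e+04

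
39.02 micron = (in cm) 0.003902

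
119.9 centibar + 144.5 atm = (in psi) 2141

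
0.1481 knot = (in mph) 0.1704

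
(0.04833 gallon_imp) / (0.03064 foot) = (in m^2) 0.02353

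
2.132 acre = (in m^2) 8628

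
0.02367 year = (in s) 7.465e+05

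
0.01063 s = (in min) 0.0001772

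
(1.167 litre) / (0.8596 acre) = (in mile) 2.085e-10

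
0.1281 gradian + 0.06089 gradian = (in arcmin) 10.21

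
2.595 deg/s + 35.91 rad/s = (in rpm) 343.3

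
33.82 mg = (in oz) 0.001193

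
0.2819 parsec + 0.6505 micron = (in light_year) 0.9194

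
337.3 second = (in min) 5.622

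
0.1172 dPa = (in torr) 8.791e-05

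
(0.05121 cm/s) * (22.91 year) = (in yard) 4.046e+05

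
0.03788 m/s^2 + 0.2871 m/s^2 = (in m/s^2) 0.325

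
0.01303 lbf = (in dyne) 5796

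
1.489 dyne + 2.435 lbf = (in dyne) 1.083e+06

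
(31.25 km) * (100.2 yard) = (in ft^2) 3.082e+07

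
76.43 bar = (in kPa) 7643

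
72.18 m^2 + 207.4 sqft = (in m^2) 91.45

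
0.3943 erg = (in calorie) 9.424e-09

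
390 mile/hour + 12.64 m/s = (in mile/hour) 418.3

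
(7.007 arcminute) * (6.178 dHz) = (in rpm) 0.01202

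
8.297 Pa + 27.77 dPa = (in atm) 0.0001093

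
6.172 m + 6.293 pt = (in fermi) 6.174e+15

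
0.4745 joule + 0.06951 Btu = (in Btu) 0.06996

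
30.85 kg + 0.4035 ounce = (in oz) 1089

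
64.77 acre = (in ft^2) 2.821e+06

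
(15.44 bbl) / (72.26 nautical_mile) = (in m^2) 1.834e-05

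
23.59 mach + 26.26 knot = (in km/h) 2.897e+04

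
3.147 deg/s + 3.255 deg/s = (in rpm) 1.067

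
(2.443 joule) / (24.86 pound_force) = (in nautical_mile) 1.193e-05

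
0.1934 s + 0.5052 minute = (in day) 0.0003531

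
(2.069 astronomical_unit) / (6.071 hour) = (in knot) 2.753e+07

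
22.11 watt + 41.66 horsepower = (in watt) 3.109e+04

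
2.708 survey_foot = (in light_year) 8.724e-17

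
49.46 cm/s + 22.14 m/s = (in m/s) 22.63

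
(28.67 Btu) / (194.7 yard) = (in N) 169.9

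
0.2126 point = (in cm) 0.0075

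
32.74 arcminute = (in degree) 0.5457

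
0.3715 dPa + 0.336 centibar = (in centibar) 0.336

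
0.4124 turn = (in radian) 2.591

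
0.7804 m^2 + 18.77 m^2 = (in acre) 0.004831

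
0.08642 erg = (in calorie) 2.065e-09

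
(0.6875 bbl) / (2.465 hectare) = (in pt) 0.01257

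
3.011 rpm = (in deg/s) 18.07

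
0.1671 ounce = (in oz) 0.1671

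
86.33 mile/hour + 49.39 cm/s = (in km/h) 140.7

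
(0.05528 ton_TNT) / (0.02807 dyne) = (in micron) 8.24e+20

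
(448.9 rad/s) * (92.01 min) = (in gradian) 1.578e+08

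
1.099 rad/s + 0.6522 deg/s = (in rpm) 10.6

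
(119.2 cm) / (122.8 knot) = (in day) 2.184e-07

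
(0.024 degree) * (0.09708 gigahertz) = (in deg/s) 2.33e+06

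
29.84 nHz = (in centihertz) 2.984e-06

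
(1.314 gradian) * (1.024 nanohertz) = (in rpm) 2.018e-10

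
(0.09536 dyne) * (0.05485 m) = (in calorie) 1.25e-08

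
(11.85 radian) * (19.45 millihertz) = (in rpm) 2.201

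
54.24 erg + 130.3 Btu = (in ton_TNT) 3.286e-05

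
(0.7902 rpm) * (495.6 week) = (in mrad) 2.48e+10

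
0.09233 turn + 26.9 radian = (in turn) 4.374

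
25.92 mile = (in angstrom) 4.171e+14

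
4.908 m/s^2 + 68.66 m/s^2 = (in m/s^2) 73.57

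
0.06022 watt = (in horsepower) 8.076e-05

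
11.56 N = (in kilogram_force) 1.179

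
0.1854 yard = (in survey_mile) 0.0001053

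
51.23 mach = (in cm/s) 1.744e+06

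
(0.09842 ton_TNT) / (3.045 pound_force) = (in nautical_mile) 1.642e+04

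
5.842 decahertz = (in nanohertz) 5.842e+10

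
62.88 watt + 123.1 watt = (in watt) 186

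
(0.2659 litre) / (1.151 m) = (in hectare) 2.31e-08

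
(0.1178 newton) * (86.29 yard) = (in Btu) 0.00881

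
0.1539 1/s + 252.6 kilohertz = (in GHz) 0.0002526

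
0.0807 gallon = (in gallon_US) 0.0807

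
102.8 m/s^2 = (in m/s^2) 102.8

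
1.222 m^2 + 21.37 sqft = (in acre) 0.0007926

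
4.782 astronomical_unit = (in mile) 4.445e+08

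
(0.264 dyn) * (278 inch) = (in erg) 186.4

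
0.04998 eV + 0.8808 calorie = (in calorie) 0.8808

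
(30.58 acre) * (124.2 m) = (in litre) 1.537e+10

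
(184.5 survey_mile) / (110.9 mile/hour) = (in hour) 1.664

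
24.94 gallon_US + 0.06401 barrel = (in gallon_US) 27.63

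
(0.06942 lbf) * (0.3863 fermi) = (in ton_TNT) 2.851e-26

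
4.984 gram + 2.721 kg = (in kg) 2.726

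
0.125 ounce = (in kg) 0.003544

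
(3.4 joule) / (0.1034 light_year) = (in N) 3.476e-15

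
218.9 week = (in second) 1.324e+08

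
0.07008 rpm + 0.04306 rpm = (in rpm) 0.1131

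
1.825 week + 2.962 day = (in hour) 377.7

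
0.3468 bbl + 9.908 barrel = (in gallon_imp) 358.6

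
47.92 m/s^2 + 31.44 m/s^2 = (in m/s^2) 79.36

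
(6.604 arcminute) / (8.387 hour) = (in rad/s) 6.362e-08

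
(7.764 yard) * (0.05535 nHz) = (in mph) 8.79e-10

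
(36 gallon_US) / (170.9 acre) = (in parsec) 6.386e-24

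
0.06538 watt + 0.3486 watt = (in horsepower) 0.0005552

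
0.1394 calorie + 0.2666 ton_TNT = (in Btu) 1.057e+06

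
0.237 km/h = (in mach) 0.0001933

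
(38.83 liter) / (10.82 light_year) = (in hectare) 3.793e-23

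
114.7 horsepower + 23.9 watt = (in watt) 8.556e+04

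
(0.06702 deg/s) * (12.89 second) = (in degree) 0.8639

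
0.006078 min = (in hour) 0.0001013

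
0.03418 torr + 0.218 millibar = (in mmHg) 0.1977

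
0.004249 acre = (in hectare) 0.00172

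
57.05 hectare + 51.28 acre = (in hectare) 77.8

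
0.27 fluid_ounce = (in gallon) 0.002109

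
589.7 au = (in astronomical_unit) 589.7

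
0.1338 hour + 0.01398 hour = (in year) 1.687e-05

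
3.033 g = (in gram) 3.033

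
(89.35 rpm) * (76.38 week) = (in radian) 4.322e+08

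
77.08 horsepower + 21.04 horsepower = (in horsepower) 98.12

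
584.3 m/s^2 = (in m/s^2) 584.3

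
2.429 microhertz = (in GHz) 2.429e-15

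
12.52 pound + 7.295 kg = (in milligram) 1.297e+07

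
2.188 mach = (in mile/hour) 1667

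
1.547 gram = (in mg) 1547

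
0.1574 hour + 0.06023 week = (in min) 616.6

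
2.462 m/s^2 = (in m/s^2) 2.462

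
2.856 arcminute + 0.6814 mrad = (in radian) 0.001512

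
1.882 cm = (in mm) 18.82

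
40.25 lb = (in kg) 18.26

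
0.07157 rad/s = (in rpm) 0.6834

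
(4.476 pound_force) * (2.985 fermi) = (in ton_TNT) 1.42e-23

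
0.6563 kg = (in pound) 1.447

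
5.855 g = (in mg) 5855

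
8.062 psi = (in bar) 0.5559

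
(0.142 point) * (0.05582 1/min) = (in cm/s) 4.66e-06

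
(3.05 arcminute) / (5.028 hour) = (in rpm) 4.681e-07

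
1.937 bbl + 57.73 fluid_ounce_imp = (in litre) 309.6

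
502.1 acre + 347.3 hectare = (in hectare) 550.5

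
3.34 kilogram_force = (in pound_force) 7.363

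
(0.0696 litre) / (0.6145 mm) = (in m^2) 0.1133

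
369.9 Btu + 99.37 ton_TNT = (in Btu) 3.941e+08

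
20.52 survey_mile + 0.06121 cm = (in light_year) 3.491e-12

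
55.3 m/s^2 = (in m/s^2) 55.3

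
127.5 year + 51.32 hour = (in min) 6.702e+07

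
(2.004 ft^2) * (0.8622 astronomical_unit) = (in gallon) 6.344e+12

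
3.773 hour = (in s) 1.358e+04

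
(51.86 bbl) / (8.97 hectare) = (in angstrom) 9.192e+05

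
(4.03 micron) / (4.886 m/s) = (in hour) 2.291e-10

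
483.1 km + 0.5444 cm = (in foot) 1.585e+06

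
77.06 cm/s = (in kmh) 2.774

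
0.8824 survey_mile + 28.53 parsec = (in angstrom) 8.803e+27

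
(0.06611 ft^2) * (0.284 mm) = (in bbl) 1.097e-05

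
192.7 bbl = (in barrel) 192.7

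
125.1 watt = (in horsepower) 0.1678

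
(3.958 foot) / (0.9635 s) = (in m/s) 1.252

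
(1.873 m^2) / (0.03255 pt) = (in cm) 1.631e+07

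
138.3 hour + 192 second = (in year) 0.01579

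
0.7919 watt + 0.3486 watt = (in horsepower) 0.001529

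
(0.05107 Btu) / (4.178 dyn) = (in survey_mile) 801.4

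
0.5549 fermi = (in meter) 5.549e-16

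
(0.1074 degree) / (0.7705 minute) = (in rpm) 0.0003872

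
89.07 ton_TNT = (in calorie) 8.907e+10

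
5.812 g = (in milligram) 5812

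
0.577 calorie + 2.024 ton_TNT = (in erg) 8.468e+16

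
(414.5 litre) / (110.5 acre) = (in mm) 0.0009269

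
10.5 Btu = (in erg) 1.108e+11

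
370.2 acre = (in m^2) 1.498e+06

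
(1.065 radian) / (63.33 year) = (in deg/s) 3.055e-08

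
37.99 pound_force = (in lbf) 37.99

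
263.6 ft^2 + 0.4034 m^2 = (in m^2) 24.89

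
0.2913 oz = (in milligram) 8258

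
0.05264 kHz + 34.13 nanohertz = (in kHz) 0.05264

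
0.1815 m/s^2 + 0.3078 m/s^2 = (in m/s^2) 0.4893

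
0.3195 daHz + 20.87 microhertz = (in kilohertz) 0.003195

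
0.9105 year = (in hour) 7976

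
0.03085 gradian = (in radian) 0.0004846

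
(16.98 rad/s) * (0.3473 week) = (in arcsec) 7.357e+11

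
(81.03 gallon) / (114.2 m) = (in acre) 6.637e-07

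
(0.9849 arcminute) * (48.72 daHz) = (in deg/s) 7.997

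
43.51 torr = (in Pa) 5801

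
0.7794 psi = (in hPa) 53.74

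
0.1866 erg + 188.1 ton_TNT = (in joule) 7.87e+11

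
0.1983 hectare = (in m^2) 1983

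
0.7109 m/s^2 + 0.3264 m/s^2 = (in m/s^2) 1.037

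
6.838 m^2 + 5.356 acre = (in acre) 5.358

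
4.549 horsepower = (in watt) 3392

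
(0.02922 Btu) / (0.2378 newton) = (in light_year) 1.37e-14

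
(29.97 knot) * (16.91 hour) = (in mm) 9.386e+08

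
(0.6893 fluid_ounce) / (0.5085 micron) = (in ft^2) 431.5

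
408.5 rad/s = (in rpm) 3901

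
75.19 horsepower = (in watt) 5.607e+04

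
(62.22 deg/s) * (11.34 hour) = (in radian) 4.433e+04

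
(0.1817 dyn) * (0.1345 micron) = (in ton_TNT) 5.841e-23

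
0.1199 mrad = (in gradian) 0.007633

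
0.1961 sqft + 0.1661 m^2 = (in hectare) 1.843e-05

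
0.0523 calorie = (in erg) 2.188e+06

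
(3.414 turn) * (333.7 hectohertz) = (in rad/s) 7.158e+05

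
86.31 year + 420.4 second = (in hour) 7.561e+05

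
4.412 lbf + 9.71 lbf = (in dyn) 6.282e+06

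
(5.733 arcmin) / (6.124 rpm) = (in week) 4.3e-09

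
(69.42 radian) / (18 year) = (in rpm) 1.168e-06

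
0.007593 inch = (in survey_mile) 1.198e-07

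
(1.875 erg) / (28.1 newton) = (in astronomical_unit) 4.46e-20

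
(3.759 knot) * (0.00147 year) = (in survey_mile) 55.7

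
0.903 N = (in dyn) 9.03e+04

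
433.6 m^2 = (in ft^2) 4667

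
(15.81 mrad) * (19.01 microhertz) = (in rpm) 2.87e-06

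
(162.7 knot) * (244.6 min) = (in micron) 1.228e+12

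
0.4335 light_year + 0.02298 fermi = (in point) 1.163e+19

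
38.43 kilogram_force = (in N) 376.9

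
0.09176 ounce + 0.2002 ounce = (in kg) 0.008277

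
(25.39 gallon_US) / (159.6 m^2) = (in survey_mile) 3.742e-07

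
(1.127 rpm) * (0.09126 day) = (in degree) 5.332e+04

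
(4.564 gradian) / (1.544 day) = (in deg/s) 3.079e-05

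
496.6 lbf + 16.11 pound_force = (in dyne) 2.281e+08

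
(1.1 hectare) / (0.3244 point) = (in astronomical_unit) 0.0006425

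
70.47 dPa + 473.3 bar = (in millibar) 4.733e+05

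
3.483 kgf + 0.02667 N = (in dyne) 3.418e+06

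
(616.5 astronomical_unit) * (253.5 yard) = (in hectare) 2.138e+12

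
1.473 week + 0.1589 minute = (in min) 1.485e+04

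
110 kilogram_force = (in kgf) 110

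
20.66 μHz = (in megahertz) 2.066e-11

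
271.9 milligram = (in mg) 271.9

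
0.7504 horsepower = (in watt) 559.6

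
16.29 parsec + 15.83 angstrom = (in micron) 5.027e+23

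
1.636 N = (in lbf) 0.3678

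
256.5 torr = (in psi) 4.96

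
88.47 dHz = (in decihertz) 88.47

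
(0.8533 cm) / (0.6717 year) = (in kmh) 1.45e-09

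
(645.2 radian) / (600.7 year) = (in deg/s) 1.951e-06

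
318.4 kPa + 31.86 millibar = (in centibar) 321.6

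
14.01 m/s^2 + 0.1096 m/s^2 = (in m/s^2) 14.12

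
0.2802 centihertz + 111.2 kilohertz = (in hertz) 1.112e+05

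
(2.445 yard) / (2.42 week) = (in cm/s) 0.0001528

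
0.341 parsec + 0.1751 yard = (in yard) 1.151e+16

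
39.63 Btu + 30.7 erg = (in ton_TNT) 9.993e-06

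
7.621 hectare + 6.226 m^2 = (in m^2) 7.622e+04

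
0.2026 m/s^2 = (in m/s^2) 0.2026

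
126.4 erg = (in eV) 7.889e+13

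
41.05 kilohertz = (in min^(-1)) 2.463e+06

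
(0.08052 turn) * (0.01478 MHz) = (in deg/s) 4.284e+05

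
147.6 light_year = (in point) 3.958e+21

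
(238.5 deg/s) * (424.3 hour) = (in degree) 3.643e+08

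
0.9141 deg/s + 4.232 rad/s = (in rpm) 40.56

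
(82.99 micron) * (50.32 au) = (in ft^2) 6.725e+09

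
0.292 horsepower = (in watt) 217.7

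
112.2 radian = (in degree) 6429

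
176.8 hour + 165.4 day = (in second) 1.493e+07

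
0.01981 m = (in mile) 1.231e-05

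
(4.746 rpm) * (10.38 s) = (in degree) 295.6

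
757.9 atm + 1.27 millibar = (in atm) 757.9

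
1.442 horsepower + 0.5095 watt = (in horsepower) 1.443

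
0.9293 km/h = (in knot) 0.5018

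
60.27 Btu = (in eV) 3.969e+23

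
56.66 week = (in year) 1.087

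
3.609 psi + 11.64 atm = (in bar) 12.04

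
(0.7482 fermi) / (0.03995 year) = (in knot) 1.154e-21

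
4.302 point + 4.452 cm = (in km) 4.604e-05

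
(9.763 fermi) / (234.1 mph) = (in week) 1.542e-22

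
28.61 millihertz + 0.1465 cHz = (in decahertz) 0.003008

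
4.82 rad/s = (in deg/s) 276.2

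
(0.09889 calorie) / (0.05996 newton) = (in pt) 1.956e+04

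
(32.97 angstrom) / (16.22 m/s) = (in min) 3.388e-12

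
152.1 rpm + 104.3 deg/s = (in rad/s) 17.75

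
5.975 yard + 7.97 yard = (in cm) 1275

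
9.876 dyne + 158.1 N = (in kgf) 16.12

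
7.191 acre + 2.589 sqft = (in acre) 7.191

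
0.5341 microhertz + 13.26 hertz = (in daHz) 1.326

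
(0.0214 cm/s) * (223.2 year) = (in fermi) 1.506e+21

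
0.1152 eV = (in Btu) 1.749e-23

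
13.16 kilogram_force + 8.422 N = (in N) 137.5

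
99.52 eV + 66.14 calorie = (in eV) 1.727e+21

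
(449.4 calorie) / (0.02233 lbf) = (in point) 5.366e+07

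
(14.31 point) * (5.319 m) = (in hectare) 2.685e-06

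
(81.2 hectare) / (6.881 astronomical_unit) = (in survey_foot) 2.588e-06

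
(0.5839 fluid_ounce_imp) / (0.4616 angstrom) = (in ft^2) 3.869e+06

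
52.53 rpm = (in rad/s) 5.501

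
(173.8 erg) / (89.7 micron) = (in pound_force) 0.04356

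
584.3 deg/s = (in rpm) 97.38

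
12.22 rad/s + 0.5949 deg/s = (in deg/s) 700.7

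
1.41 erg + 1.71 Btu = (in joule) 1804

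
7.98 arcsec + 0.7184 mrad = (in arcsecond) 156.2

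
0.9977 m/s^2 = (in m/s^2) 0.9977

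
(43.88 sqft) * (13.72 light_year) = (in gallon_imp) 1.164e+20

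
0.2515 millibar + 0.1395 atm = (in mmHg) 106.2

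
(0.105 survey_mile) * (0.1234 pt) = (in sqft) 0.07918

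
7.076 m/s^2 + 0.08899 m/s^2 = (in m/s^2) 7.165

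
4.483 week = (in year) 0.08598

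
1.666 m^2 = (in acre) 0.0004117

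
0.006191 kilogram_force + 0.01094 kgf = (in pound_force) 0.03777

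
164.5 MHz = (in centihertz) 1.645e+10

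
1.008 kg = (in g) 1008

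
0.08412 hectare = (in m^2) 841.2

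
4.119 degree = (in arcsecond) 1.483e+04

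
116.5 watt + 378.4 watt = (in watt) 494.9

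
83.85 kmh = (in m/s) 23.29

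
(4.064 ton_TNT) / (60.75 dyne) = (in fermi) 2.799e+28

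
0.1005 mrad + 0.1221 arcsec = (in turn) 1.609e-05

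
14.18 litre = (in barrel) 0.08919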